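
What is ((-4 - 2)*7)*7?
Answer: -294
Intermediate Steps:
((-4 - 2)*7)*7 = -6*7*7 = -42*7 = -294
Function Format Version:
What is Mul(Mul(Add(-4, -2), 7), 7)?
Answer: -294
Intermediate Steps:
Mul(Mul(Add(-4, -2), 7), 7) = Mul(Mul(-6, 7), 7) = Mul(-42, 7) = -294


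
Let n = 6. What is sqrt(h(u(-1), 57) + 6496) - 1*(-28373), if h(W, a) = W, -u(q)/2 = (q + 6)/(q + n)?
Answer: 28373 + sqrt(6494) ≈ 28454.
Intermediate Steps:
u(q) = -2 (u(q) = -2*(q + 6)/(q + 6) = -2*(6 + q)/(6 + q) = -2*1 = -2)
sqrt(h(u(-1), 57) + 6496) - 1*(-28373) = sqrt(-2 + 6496) - 1*(-28373) = sqrt(6494) + 28373 = 28373 + sqrt(6494)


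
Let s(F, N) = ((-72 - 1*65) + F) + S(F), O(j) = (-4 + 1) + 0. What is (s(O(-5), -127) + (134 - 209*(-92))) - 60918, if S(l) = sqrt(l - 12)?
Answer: -41696 + I*sqrt(15) ≈ -41696.0 + 3.873*I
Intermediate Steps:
S(l) = sqrt(-12 + l)
O(j) = -3 (O(j) = -3 + 0 = -3)
s(F, N) = -137 + F + sqrt(-12 + F) (s(F, N) = ((-72 - 1*65) + F) + sqrt(-12 + F) = ((-72 - 65) + F) + sqrt(-12 + F) = (-137 + F) + sqrt(-12 + F) = -137 + F + sqrt(-12 + F))
(s(O(-5), -127) + (134 - 209*(-92))) - 60918 = ((-137 - 3 + sqrt(-12 - 3)) + (134 - 209*(-92))) - 60918 = ((-137 - 3 + sqrt(-15)) + (134 + 19228)) - 60918 = ((-137 - 3 + I*sqrt(15)) + 19362) - 60918 = ((-140 + I*sqrt(15)) + 19362) - 60918 = (19222 + I*sqrt(15)) - 60918 = -41696 + I*sqrt(15)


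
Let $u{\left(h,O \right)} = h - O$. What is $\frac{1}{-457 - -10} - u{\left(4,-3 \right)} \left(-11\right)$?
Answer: $\frac{34418}{447} \approx 76.998$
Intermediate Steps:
$\frac{1}{-457 - -10} - u{\left(4,-3 \right)} \left(-11\right) = \frac{1}{-457 - -10} - \left(4 - -3\right) \left(-11\right) = \frac{1}{-457 + 10} - \left(4 + 3\right) \left(-11\right) = \frac{1}{-447} - 7 \left(-11\right) = - \frac{1}{447} - -77 = - \frac{1}{447} + 77 = \frac{34418}{447}$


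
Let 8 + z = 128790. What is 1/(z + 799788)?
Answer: 1/928570 ≈ 1.0769e-6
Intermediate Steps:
z = 128782 (z = -8 + 128790 = 128782)
1/(z + 799788) = 1/(128782 + 799788) = 1/928570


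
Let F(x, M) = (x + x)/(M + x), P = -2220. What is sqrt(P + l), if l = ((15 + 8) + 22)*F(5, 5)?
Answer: 5*I*sqrt(87) ≈ 46.637*I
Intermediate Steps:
F(x, M) = 2*x/(M + x) (F(x, M) = (2*x)/(M + x) = 2*x/(M + x))
l = 45 (l = ((15 + 8) + 22)*(2*5/(5 + 5)) = (23 + 22)*(2*5/10) = 45*(2*5*(1/10)) = 45*1 = 45)
sqrt(P + l) = sqrt(-2220 + 45) = sqrt(-2175) = 5*I*sqrt(87)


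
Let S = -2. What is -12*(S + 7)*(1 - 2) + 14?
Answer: 74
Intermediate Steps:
-12*(S + 7)*(1 - 2) + 14 = -12*(-2 + 7)*(1 - 2) + 14 = -60*(-1) + 14 = -12*(-5) + 14 = 60 + 14 = 74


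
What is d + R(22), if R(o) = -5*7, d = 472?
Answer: 437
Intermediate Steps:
R(o) = -35
d + R(22) = 472 - 35 = 437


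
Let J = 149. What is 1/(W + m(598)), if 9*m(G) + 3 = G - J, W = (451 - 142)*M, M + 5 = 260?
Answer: 9/709601 ≈ 1.2683e-5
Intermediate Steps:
M = 255 (M = -5 + 260 = 255)
W = 78795 (W = (451 - 142)*255 = 309*255 = 78795)
m(G) = -152/9 + G/9 (m(G) = -⅓ + (G - 1*149)/9 = -⅓ + (G - 149)/9 = -⅓ + (-149 + G)/9 = -⅓ + (-149/9 + G/9) = -152/9 + G/9)
1/(W + m(598)) = 1/(78795 + (-152/9 + (⅑)*598)) = 1/(78795 + (-152/9 + 598/9)) = 1/(78795 + 446/9) = 1/(709601/9) = 9/709601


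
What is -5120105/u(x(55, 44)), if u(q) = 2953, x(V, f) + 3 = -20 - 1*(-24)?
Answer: -5120105/2953 ≈ -1733.9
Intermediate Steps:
x(V, f) = 1 (x(V, f) = -3 + (-20 - 1*(-24)) = -3 + (-20 + 24) = -3 + 4 = 1)
-5120105/u(x(55, 44)) = -5120105/2953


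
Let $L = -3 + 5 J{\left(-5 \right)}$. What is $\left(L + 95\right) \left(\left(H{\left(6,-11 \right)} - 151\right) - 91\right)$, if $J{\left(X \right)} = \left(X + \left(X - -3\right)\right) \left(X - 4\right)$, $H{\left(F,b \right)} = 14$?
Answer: $-92796$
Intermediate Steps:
$J{\left(X \right)} = \left(-4 + X\right) \left(3 + 2 X\right)$ ($J{\left(X \right)} = \left(X + \left(X + 3\right)\right) \left(-4 + X\right) = \left(X + \left(3 + X\right)\right) \left(-4 + X\right) = \left(3 + 2 X\right) \left(-4 + X\right) = \left(-4 + X\right) \left(3 + 2 X\right)$)
$L = 312$ ($L = -3 + 5 \left(-12 - -25 + 2 \left(-5\right)^{2}\right) = -3 + 5 \left(-12 + 25 + 2 \cdot 25\right) = -3 + 5 \left(-12 + 25 + 50\right) = -3 + 5 \cdot 63 = -3 + 315 = 312$)
$\left(L + 95\right) \left(\left(H{\left(6,-11 \right)} - 151\right) - 91\right) = \left(312 + 95\right) \left(\left(14 - 151\right) - 91\right) = 407 \left(-137 - 91\right) = 407 \left(-228\right) = -92796$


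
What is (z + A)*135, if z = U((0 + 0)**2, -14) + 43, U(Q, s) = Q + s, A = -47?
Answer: -2430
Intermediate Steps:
z = 29 (z = ((0 + 0)**2 - 14) + 43 = (0**2 - 14) + 43 = (0 - 14) + 43 = -14 + 43 = 29)
(z + A)*135 = (29 - 47)*135 = -18*135 = -2430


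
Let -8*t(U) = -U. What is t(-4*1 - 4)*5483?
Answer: -5483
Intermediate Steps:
t(U) = U/8 (t(U) = -(-1)*U/8 = U/8)
t(-4*1 - 4)*5483 = ((-4*1 - 4)/8)*5483 = ((-4 - 4)/8)*5483 = ((⅛)*(-8))*5483 = -1*5483 = -5483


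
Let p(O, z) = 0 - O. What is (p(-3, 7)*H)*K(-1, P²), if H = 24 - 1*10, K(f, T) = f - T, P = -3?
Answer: -420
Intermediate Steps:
p(O, z) = -O
H = 14 (H = 24 - 10 = 14)
(p(-3, 7)*H)*K(-1, P²) = (-1*(-3)*14)*(-1 - 1*(-3)²) = (3*14)*(-1 - 1*9) = 42*(-1 - 9) = 42*(-10) = -420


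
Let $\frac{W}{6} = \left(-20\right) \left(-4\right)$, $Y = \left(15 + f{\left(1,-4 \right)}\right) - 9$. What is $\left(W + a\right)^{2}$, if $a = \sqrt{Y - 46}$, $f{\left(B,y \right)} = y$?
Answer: $230356 + 1920 i \sqrt{11} \approx 2.3036 \cdot 10^{5} + 6367.9 i$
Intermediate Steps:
$Y = 2$ ($Y = \left(15 - 4\right) - 9 = 11 - 9 = 2$)
$a = 2 i \sqrt{11}$ ($a = \sqrt{2 - 46} = \sqrt{-44} = 2 i \sqrt{11} \approx 6.6332 i$)
$W = 480$ ($W = 6 \left(\left(-20\right) \left(-4\right)\right) = 6 \cdot 80 = 480$)
$\left(W + a\right)^{2} = \left(480 + 2 i \sqrt{11}\right)^{2}$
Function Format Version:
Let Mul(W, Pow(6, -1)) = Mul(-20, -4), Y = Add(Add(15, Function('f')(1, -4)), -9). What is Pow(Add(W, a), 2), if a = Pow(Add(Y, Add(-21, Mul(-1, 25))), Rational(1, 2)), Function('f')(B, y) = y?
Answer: Add(230356, Mul(1920, I, Pow(11, Rational(1, 2)))) ≈ Add(2.3036e+5, Mul(6367.9, I))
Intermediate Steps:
Y = 2 (Y = Add(Add(15, -4), -9) = Add(11, -9) = 2)
a = Mul(2, I, Pow(11, Rational(1, 2))) (a = Pow(Add(2, Add(-21, Mul(-1, 25))), Rational(1, 2)) = Pow(Add(2, Add(-21, -25)), Rational(1, 2)) = Pow(Add(2, -46), Rational(1, 2)) = Pow(-44, Rational(1, 2)) = Mul(2, I, Pow(11, Rational(1, 2))) ≈ Mul(6.6332, I))
W = 480 (W = Mul(6, Mul(-20, -4)) = Mul(6, 80) = 480)
Pow(Add(W, a), 2) = Pow(Add(480, Mul(2, I, Pow(11, Rational(1, 2)))), 2)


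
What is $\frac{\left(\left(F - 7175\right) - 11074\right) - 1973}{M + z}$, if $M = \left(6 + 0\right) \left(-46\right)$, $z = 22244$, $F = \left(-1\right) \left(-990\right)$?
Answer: $- \frac{1202}{1373} \approx -0.87545$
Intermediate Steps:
$F = 990$
$M = -276$ ($M = 6 \left(-46\right) = -276$)
$\frac{\left(\left(F - 7175\right) - 11074\right) - 1973}{M + z} = \frac{\left(\left(990 - 7175\right) - 11074\right) - 1973}{-276 + 22244} = \frac{\left(-6185 - 11074\right) - 1973}{21968} = \left(-17259 - 1973\right) \frac{1}{21968} = \left(-19232\right) \frac{1}{21968} = - \frac{1202}{1373}$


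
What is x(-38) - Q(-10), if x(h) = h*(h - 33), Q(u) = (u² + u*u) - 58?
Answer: 2556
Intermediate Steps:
Q(u) = -58 + 2*u² (Q(u) = (u² + u²) - 58 = 2*u² - 58 = -58 + 2*u²)
x(h) = h*(-33 + h)
x(-38) - Q(-10) = -38*(-33 - 38) - (-58 + 2*(-10)²) = -38*(-71) - (-58 + 2*100) = 2698 - (-58 + 200) = 2698 - 1*142 = 2698 - 142 = 2556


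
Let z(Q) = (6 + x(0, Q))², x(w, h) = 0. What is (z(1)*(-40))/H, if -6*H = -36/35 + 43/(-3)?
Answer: -907200/1613 ≈ -562.43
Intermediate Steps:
z(Q) = 36 (z(Q) = (6 + 0)² = 6² = 36)
H = 1613/630 (H = -(-36/35 + 43/(-3))/6 = -(-36*1/35 + 43*(-⅓))/6 = -(-36/35 - 43/3)/6 = -⅙*(-1613/105) = 1613/630 ≈ 2.5603)
(z(1)*(-40))/H = (36*(-40))/(1613/630) = -1440*630/1613 = -907200/1613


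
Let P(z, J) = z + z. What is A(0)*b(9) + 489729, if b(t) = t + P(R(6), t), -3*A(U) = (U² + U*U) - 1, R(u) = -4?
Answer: 1469188/3 ≈ 4.8973e+5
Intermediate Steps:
P(z, J) = 2*z
A(U) = ⅓ - 2*U²/3 (A(U) = -((U² + U*U) - 1)/3 = -((U² + U²) - 1)/3 = -(2*U² - 1)/3 = -(-1 + 2*U²)/3 = ⅓ - 2*U²/3)
b(t) = -8 + t (b(t) = t + 2*(-4) = t - 8 = -8 + t)
A(0)*b(9) + 489729 = (⅓ - ⅔*0²)*(-8 + 9) + 489729 = (⅓ - ⅔*0)*1 + 489729 = (⅓ + 0)*1 + 489729 = (⅓)*1 + 489729 = ⅓ + 489729 = 1469188/3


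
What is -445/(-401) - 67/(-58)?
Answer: 52677/23258 ≈ 2.2649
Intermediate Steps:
-445/(-401) - 67/(-58) = -445*(-1/401) - 67*(-1/58) = 445/401 + 67/58 = 52677/23258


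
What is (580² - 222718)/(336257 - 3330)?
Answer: 113682/332927 ≈ 0.34146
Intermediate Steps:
(580² - 222718)/(336257 - 3330) = (336400 - 222718)/332927 = 113682*(1/332927) = 113682/332927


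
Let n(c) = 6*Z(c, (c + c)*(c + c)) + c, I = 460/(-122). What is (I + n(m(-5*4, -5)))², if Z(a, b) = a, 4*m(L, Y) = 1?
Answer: 243049/59536 ≈ 4.0824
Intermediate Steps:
m(L, Y) = ¼ (m(L, Y) = (¼)*1 = ¼)
I = -230/61 (I = 460*(-1/122) = -230/61 ≈ -3.7705)
n(c) = 7*c (n(c) = 6*c + c = 7*c)
(I + n(m(-5*4, -5)))² = (-230/61 + 7*(¼))² = (-230/61 + 7/4)² = (-493/244)² = 243049/59536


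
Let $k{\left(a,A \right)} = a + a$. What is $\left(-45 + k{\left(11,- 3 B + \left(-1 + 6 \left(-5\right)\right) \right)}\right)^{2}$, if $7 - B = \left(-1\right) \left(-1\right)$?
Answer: $529$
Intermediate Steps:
$B = 6$ ($B = 7 - \left(-1\right) \left(-1\right) = 7 - 1 = 6$)
$k{\left(a,A \right)} = 2 a$
$\left(-45 + k{\left(11,- 3 B + \left(-1 + 6 \left(-5\right)\right) \right)}\right)^{2} = \left(-45 + 2 \cdot 11\right)^{2} = \left(-45 + 22\right)^{2} = \left(-23\right)^{2} = 529$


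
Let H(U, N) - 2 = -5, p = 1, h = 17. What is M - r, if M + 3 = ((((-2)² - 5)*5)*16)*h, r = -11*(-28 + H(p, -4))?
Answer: -1704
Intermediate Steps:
H(U, N) = -3 (H(U, N) = 2 - 5 = -3)
r = 341 (r = -11*(-28 - 3) = -11*(-31) = 341)
M = -1363 (M = -3 + ((((-2)² - 5)*5)*16)*17 = -3 + (((4 - 5)*5)*16)*17 = -3 + (-1*5*16)*17 = -3 - 5*16*17 = -3 - 80*17 = -3 - 1360 = -1363)
M - r = -1363 - 1*341 = -1363 - 341 = -1704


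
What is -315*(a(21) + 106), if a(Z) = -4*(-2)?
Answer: -35910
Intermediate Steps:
a(Z) = 8
-315*(a(21) + 106) = -315*(8 + 106) = -315*114 = -35910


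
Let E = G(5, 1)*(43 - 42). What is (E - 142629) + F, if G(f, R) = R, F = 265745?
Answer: 123117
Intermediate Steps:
E = 1 (E = 1*(43 - 42) = 1*1 = 1)
(E - 142629) + F = (1 - 142629) + 265745 = -142628 + 265745 = 123117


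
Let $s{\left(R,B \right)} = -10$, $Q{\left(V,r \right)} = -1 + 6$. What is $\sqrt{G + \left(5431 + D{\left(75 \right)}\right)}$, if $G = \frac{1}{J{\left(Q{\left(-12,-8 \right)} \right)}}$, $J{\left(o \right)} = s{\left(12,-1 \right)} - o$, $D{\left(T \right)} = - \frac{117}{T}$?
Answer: $\frac{\sqrt{1221609}}{15} \approx 73.684$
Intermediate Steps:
$Q{\left(V,r \right)} = 5$
$J{\left(o \right)} = -10 - o$
$G = - \frac{1}{15}$ ($G = \frac{1}{-10 - 5} = \frac{1}{-15} = - \frac{1}{15} \approx -0.066667$)
$\sqrt{G + \left(5431 + D{\left(75 \right)}\right)} = \sqrt{- \frac{1}{15} + \left(5431 - \frac{117}{75}\right)} = \sqrt{- \frac{1}{15} + \left(5431 - \frac{39}{25}\right)} = \sqrt{- \frac{1}{15} + \frac{135736}{25}} = \sqrt{\frac{407203}{75}} = \frac{\sqrt{1221609}}{15}$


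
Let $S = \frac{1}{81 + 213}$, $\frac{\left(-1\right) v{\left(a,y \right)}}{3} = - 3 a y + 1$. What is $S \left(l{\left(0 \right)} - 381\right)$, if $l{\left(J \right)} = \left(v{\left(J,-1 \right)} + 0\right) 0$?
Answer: $- \frac{127}{98} \approx -1.2959$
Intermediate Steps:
$v{\left(a,y \right)} = -3 + 9 a y$ ($v{\left(a,y \right)} = - 3 \left(- 3 a y + 1\right) = - 3 \left(1 - 3 a y\right) = -3 + 9 a y$)
$l{\left(J \right)} = 0$ ($l{\left(J \right)} = \left(\left(-3 + 9 J \left(-1\right)\right) + 0\right) 0 = \left(\left(-3 - 9 J\right) + 0\right) 0 = \left(-3 - 9 J\right) 0 = 0$)
$S = \frac{1}{294} \approx 0.0034014$
$S \left(l{\left(0 \right)} - 381\right) = \frac{0 - 381}{294} = \frac{1}{294} \left(-381\right) = - \frac{127}{98}$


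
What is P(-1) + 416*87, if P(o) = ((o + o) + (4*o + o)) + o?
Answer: 36184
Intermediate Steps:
P(o) = 8*o (P(o) = (2*o + 5*o) + o = 7*o + o = 8*o)
P(-1) + 416*87 = 8*(-1) + 416*87 = -8 + 36192 = 36184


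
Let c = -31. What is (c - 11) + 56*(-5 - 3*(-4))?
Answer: 350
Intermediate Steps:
(c - 11) + 56*(-5 - 3*(-4)) = (-31 - 11) + 56*(-5 - 3*(-4)) = -42 + 56*(-5 + 12) = -42 + 56*7 = -42 + 392 = 350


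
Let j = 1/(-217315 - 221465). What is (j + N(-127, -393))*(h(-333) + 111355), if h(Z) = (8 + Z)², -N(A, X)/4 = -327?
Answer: 6226504068911/21939 ≈ 2.8381e+8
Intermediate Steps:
N(A, X) = 1308 (N(A, X) = -4*(-327) = 1308)
j = -1/438780 (j = 1/(-438780) = -1/438780 ≈ -2.2790e-6)
(j + N(-127, -393))*(h(-333) + 111355) = (-1/438780 + 1308)*((8 - 333)² + 111355) = 573924239*((-325)² + 111355)/438780 = 573924239*(105625 + 111355)/438780 = (573924239/438780)*216980 = 6226504068911/21939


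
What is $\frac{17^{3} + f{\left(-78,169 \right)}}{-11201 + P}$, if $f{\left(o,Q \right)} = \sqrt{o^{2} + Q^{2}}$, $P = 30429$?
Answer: $\frac{4913}{19228} + \frac{13 \sqrt{205}}{19228} \approx 0.26519$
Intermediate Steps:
$f{\left(o,Q \right)} = \sqrt{Q^{2} + o^{2}}$
$\frac{17^{3} + f{\left(-78,169 \right)}}{-11201 + P} = \frac{17^{3} + \sqrt{169^{2} + \left(-78\right)^{2}}}{-11201 + 30429} = \frac{4913 + \sqrt{28561 + 6084}}{19228} = \left(4913 + \sqrt{34645}\right) \frac{1}{19228} = \left(4913 + 13 \sqrt{205}\right) \frac{1}{19228} = \frac{4913}{19228} + \frac{13 \sqrt{205}}{19228}$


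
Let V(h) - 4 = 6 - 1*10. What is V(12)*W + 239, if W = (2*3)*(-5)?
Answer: 239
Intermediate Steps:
V(h) = 0 (V(h) = 4 + (6 - 1*10) = 4 + (6 - 10) = 4 - 4 = 0)
W = -30 (W = 6*(-5) = -30)
V(12)*W + 239 = 0*(-30) + 239 = 0 + 239 = 239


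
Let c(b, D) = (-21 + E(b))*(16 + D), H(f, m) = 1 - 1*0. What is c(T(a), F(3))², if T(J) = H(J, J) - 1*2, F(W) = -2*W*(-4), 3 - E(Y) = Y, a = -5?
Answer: 462400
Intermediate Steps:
H(f, m) = 1 (H(f, m) = 1 + 0 = 1)
E(Y) = 3 - Y
F(W) = 8*W
T(J) = -1 (T(J) = 1 - 1*2 = 1 - 2 = -1)
c(b, D) = (-18 - b)*(16 + D) (c(b, D) = (-21 + (3 - b))*(16 + D) = (-18 - b)*(16 + D))
c(T(a), F(3))² = (-288 - 144*3 - 16*(-1) - 1*8*3*(-1))² = (-288 - 18*24 + 16 - 1*24*(-1))² = (-288 - 432 + 16 + 24)² = (-680)² = 462400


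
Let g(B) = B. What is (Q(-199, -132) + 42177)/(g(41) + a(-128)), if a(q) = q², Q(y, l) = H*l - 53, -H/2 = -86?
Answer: 3884/3285 ≈ 1.1823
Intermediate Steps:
H = 172 (H = -2*(-86) = 172)
Q(y, l) = -53 + 172*l (Q(y, l) = 172*l - 53 = -53 + 172*l)
(Q(-199, -132) + 42177)/(g(41) + a(-128)) = ((-53 + 172*(-132)) + 42177)/(41 + (-128)²) = ((-53 - 22704) + 42177)/(41 + 16384) = (-22757 + 42177)/16425 = 19420*(1/16425) = 3884/3285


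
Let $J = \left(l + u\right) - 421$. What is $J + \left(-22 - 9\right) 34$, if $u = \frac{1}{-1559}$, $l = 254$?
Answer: $- \frac{1903540}{1559} \approx -1221.0$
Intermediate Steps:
$u = - \frac{1}{1559} \approx -0.00064144$
$J = - \frac{260354}{1559}$ ($J = \left(254 - \frac{1}{1559}\right) - 421 = \frac{395985}{1559} - 421 = - \frac{260354}{1559} \approx -167.0$)
$J + \left(-22 - 9\right) 34 = - \frac{260354}{1559} + \left(-22 - 9\right) 34 = - \frac{260354}{1559} - 1054 = - \frac{1903540}{1559}$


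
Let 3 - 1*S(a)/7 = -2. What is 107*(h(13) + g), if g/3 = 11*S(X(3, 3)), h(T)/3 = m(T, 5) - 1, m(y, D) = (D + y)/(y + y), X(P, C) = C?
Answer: 1605321/13 ≈ 1.2349e+5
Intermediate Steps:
S(a) = 35 (S(a) = 21 - 7*(-2) = 21 + 14 = 35)
m(y, D) = (D + y)/(2*y) (m(y, D) = (D + y)/((2*y)) = (D + y)*(1/(2*y)) = (D + y)/(2*y))
h(T) = -3 + 3*(5 + T)/(2*T) (h(T) = 3*((5 + T)/(2*T) - 1) = 3*(-1 + (5 + T)/(2*T)) = -3 + 3*(5 + T)/(2*T))
g = 1155 (g = 3*(11*35) = 3*385 = 1155)
107*(h(13) + g) = 107*((3/2)*(5 - 1*13)/13 + 1155) = 107*((3/2)*(1/13)*(5 - 13) + 1155) = 107*((3/2)*(1/13)*(-8) + 1155) = 107*(-12/13 + 1155) = 107*(15003/13) = 1605321/13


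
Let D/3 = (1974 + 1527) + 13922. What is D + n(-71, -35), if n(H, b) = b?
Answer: 52234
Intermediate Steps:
D = 52269 (D = 3*((1974 + 1527) + 13922) = 3*(3501 + 13922) = 3*17423 = 52269)
D + n(-71, -35) = 52269 - 35 = 52234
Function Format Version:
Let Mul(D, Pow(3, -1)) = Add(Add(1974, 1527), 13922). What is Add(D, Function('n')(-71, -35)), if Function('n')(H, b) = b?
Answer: 52234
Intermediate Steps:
D = 52269 (D = Mul(3, Add(Add(1974, 1527), 13922)) = Mul(3, Add(3501, 13922)) = Mul(3, 17423) = 52269)
Add(D, Function('n')(-71, -35)) = Add(52269, -35) = 52234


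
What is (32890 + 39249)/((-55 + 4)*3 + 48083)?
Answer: 72139/47930 ≈ 1.5051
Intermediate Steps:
(32890 + 39249)/((-55 + 4)*3 + 48083) = 72139/(-51*3 + 48083) = 72139/(-153 + 48083) = 72139/47930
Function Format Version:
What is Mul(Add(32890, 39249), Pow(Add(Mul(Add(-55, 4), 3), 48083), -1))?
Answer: Rational(72139, 47930) ≈ 1.5051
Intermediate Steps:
Mul(Add(32890, 39249), Pow(Add(Mul(Add(-55, 4), 3), 48083), -1)) = Mul(72139, Pow(Add(Mul(-51, 3), 48083), -1)) = Mul(72139, Pow(Add(-153, 48083), -1)) = Mul(72139, Pow(47930, -1)) = Mul(72139, Rational(1, 47930)) = Rational(72139, 47930)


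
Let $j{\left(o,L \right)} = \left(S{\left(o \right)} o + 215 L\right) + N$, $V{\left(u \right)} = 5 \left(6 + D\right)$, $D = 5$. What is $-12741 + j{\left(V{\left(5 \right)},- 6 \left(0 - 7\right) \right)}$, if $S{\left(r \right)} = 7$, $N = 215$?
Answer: $-3111$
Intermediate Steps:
$V{\left(u \right)} = 55$ ($V{\left(u \right)} = 5 \left(6 + 5\right) = 5 \cdot 11 = 55$)
$j{\left(o,L \right)} = 215 + 7 o + 215 L$ ($j{\left(o,L \right)} = \left(7 o + 215 L\right) + 215 = 215 + 7 o + 215 L$)
$-12741 + j{\left(V{\left(5 \right)},- 6 \left(0 - 7\right) \right)} = -12741 + \left(215 + 7 \cdot 55 + 215 \left(- 6 \left(0 - 7\right)\right)\right) = -12741 + \left(215 + 385 + 215 \left(\left(-6\right) \left(-7\right)\right)\right) = -12741 + \left(215 + 385 + 215 \cdot 42\right) = -12741 + \left(215 + 385 + 9030\right) = -12741 + 9630 = -3111$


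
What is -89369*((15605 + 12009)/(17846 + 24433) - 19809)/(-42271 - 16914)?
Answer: -628945299847/21027585 ≈ -29911.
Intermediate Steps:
-89369*((15605 + 12009)/(17846 + 24433) - 19809)/(-42271 - 16914) = -89369/((-59185/(27614/42279 - 19809))) = -89369/((-59185/(-837477097/42279))) = -89369/((-59185*(-42279/837477097))) = -89369/2502282615/837477097 = -89369*837477097/2502282615 = -628945299847/21027585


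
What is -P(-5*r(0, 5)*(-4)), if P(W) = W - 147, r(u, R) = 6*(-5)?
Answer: 747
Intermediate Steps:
r(u, R) = -30
P(W) = -147 + W
-P(-5*r(0, 5)*(-4)) = -(-147 - 5*(-30)*(-4)) = -(-147 + 150*(-4)) = -(-147 - 600) = -1*(-747) = 747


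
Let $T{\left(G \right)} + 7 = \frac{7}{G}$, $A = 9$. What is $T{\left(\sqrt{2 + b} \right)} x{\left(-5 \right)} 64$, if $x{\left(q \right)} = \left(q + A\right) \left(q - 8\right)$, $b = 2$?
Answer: $11648$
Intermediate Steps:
$x{\left(q \right)} = \left(-8 + q\right) \left(9 + q\right)$ ($x{\left(q \right)} = \left(q + 9\right) \left(q - 8\right) = \left(9 + q\right) \left(-8 + q\right) = \left(-8 + q\right) \left(9 + q\right)$)
$T{\left(G \right)} = -7 + \frac{7}{G}$
$T{\left(\sqrt{2 + b} \right)} x{\left(-5 \right)} 64 = \left(-7 + \frac{7}{\sqrt{2 + 2}}\right) \left(-72 - 5 + \left(-5\right)^{2}\right) 64 = \left(-7 + \frac{7}{\sqrt{4}}\right) \left(-72 - 5 + 25\right) 64 = \left(-7 + \frac{7}{2}\right) \left(-52\right) 64 = \left(- \frac{7}{2}\right) \left(-52\right) 64 = 182 \cdot 64 = 11648$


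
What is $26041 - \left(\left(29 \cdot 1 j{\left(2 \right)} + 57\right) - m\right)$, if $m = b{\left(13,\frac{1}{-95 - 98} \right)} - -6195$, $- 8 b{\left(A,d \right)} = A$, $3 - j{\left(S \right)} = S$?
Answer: $\frac{257187}{8} \approx 32148.0$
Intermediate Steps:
$j{\left(S \right)} = 3 - S$
$b{\left(A,d \right)} = - \frac{A}{8}$
$m = \frac{49547}{8}$ ($m = \left(- \frac{1}{8}\right) 13 - -6195 = - \frac{13}{8} + 6195 = \frac{49547}{8} \approx 6193.4$)
$26041 - \left(\left(29 \cdot 1 j{\left(2 \right)} + 57\right) - m\right) = 26041 - \left(\left(29 \cdot 1 \left(3 - 2\right) + 57\right) - \frac{49547}{8}\right) = 26041 - \left(\left(29 \cdot 1 \cdot 1 + 57\right) - \frac{49547}{8}\right) = 26041 - \left(\left(29 \cdot 1 + 57\right) - \frac{49547}{8}\right) = 26041 - \left(\left(29 + 57\right) - \frac{49547}{8}\right) = 26041 - \left(86 - \frac{49547}{8}\right) = 26041 - - \frac{48859}{8} = 26041 + \frac{48859}{8} = \frac{257187}{8}$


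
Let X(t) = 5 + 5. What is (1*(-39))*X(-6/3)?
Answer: -390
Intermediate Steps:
X(t) = 10
(1*(-39))*X(-6/3) = (1*(-39))*10 = -39*10 = -390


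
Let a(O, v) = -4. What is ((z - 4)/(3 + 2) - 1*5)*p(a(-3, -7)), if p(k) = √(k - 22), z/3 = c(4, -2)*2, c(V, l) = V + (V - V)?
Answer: -I*√26 ≈ -5.099*I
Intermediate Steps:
c(V, l) = V (c(V, l) = V + 0 = V)
z = 24 (z = 3*(4*2) = 3*8 = 24)
p(k) = √(-22 + k)
((z - 4)/(3 + 2) - 1*5)*p(a(-3, -7)) = ((24 - 4)/(3 + 2) - 1*5)*√(-22 - 4) = (20/5 - 5)*√(-26) = (20*(⅕) - 5)*(I*√26) = (4 - 5)*(I*√26) = -I*√26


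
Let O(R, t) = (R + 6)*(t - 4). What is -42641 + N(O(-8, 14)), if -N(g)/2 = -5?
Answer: -42631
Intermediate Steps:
O(R, t) = (-4 + t)*(6 + R) (O(R, t) = (6 + R)*(-4 + t) = (-4 + t)*(6 + R))
N(g) = 10 (N(g) = -2*(-5) = 10)
-42641 + N(O(-8, 14)) = -42641 + 10 = -42631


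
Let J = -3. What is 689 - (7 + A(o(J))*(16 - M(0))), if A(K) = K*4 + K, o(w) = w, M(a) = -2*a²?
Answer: 922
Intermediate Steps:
A(K) = 5*K (A(K) = 4*K + K = 5*K)
689 - (7 + A(o(J))*(16 - M(0))) = 689 - (7 + (5*(-3))*(16 - (-2)*0²)) = 689 - (7 - 15*(16 - (-2)*0)) = 689 - (7 - 15*(16 - 1*0)) = 689 - (7 - 15*(16 + 0)) = 689 - (7 - 15*16) = 689 - (7 - 240) = 689 - 1*(-233) = 689 + 233 = 922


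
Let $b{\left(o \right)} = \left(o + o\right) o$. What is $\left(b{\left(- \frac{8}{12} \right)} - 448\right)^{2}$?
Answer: $\frac{16192576}{81} \approx 1.9991 \cdot 10^{5}$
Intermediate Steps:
$b{\left(o \right)} = 2 o^{2}$ ($b{\left(o \right)} = 2 o o = 2 o^{2}$)
$\left(b{\left(- \frac{8}{12} \right)} - 448\right)^{2} = \left(2 \left(- \frac{8}{12}\right)^{2} - 448\right)^{2} = \left(2 \left(\left(-8\right) \frac{1}{12}\right)^{2} - 448\right)^{2} = \left(2 \left(- \frac{2}{3}\right)^{2} - 448\right)^{2} = \left(2 \cdot \frac{4}{9} - 448\right)^{2} = \left(\frac{8}{9} - 448\right)^{2} = \left(- \frac{4024}{9}\right)^{2} = \frac{16192576}{81}$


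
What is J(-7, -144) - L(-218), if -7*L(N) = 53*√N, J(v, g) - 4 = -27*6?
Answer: -158 + 53*I*√218/7 ≈ -158.0 + 111.79*I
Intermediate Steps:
J(v, g) = -158 (J(v, g) = 4 - 27*6 = 4 - 162 = -158)
L(N) = -53*√N/7
J(-7, -144) - L(-218) = -158 - (-53)*√(-218)/7 = -158 - (-53)*I*√218/7 = -158 + 53*I*√218/7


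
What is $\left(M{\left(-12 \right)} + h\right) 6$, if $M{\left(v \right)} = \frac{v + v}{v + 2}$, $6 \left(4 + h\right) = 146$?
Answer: $\frac{682}{5} \approx 136.4$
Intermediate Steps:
$h = \frac{61}{3}$ ($h = -4 + \frac{1}{6} \cdot 146 = -4 + \frac{73}{3} = \frac{61}{3} \approx 20.333$)
$M{\left(v \right)} = \frac{2 v}{2 + v}$
$\left(M{\left(-12 \right)} + h\right) 6 = \left(2 \left(-12\right) \frac{1}{2 - 12} + \frac{61}{3}\right) 6 = \left(2 \left(-12\right) \frac{1}{-10} + \frac{61}{3}\right) 6 = \left(2 \left(-12\right) \left(- \frac{1}{10}\right) + \frac{61}{3}\right) 6 = \left(\frac{12}{5} + \frac{61}{3}\right) 6 = \frac{341}{15} \cdot 6 = \frac{682}{5}$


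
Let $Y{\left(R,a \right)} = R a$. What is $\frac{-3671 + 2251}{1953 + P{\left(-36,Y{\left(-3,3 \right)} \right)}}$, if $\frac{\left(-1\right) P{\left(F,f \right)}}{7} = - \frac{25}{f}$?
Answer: $- \frac{6390}{8701} \approx -0.7344$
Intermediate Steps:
$P{\left(F,f \right)} = \frac{175}{f}$ ($P{\left(F,f \right)} = - 7 \left(- \frac{25}{f}\right) = \frac{175}{f}$)
$\frac{-3671 + 2251}{1953 + P{\left(-36,Y{\left(-3,3 \right)} \right)}} = \frac{-3671 + 2251}{1953 + \frac{175}{\left(-3\right) 3}} = - \frac{1420}{1953 + \frac{175}{-9}} = - \frac{1420}{1953 + 175 \left(- \frac{1}{9}\right)} = - \frac{1420}{1953 - \frac{175}{9}} = - \frac{1420}{\frac{17402}{9}} = \left(-1420\right) \frac{9}{17402} = - \frac{6390}{8701}$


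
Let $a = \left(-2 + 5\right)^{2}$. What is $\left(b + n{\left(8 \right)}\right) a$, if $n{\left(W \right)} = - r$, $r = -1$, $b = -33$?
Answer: $-288$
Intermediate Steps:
$a = 9$ ($a = 3^{2} = 9$)
$n{\left(W \right)} = 1$ ($n{\left(W \right)} = \left(-1\right) \left(-1\right) = 1$)
$\left(b + n{\left(8 \right)}\right) a = \left(-33 + 1\right) 9 = \left(-32\right) 9 = -288$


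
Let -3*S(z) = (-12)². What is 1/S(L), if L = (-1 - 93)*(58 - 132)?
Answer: -1/48 ≈ -0.020833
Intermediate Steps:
L = 6956 (L = -94*(-74) = 6956)
S(z) = -48 (S(z) = -⅓*(-12)² = -⅓*144 = -48)
1/S(L) = 1/(-48) = -1/48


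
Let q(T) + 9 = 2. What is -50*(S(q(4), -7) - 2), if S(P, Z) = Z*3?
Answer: 1150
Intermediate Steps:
q(T) = -7 (q(T) = -9 + 2 = -7)
S(P, Z) = 3*Z
-50*(S(q(4), -7) - 2) = -50*(3*(-7) - 2) = -50*(-21 - 2) = -50*(-23) = 1150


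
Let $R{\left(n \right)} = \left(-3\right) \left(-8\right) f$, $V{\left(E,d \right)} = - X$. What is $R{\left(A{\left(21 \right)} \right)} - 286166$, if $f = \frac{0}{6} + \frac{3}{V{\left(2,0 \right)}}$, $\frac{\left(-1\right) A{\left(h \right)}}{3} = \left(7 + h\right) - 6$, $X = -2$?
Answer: $-286130$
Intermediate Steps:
$V{\left(E,d \right)} = 2$ ($V{\left(E,d \right)} = \left(-1\right) \left(-2\right) = 2$)
$A{\left(h \right)} = -3 - 3 h$ ($A{\left(h \right)} = - 3 \left(\left(7 + h\right) - 6\right) = - 3 \left(1 + h\right) = -3 - 3 h$)
$f = \frac{3}{2}$ ($f = \frac{0}{6} + \frac{3}{2} = 0 \cdot \frac{1}{6} + 3 \cdot \frac{1}{2} = 0 + \frac{3}{2} = \frac{3}{2} \approx 1.5$)
$R{\left(n \right)} = 36$ ($R{\left(n \right)} = \left(-3\right) \left(-8\right) \frac{3}{2} = 24 \cdot \frac{3}{2} = 36$)
$R{\left(A{\left(21 \right)} \right)} - 286166 = 36 - 286166 = -286130$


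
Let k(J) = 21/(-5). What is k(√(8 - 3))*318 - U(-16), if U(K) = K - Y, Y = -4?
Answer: -6618/5 ≈ -1323.6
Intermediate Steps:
k(J) = -21/5 (k(J) = 21*(-⅕) = -21/5)
U(K) = 4 + K (U(K) = K - 1*(-4) = K + 4 = 4 + K)
k(√(8 - 3))*318 - U(-16) = -21/5*318 - (4 - 16) = -6678/5 - 1*(-12) = -6678/5 + 12 = -6618/5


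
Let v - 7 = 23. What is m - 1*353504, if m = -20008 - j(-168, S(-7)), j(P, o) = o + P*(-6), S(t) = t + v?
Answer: -374543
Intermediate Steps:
v = 30 (v = 7 + 23 = 30)
S(t) = 30 + t (S(t) = t + 30 = 30 + t)
j(P, o) = o - 6*P
m = -21039 (m = -20008 - ((30 - 7) - 6*(-168)) = -20008 - (23 + 1008) = -20008 - 1*1031 = -20008 - 1031 = -21039)
m - 1*353504 = -21039 - 1*353504 = -21039 - 353504 = -374543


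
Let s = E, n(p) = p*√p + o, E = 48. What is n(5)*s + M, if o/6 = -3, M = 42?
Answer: -822 + 240*√5 ≈ -285.34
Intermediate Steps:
o = -18 (o = 6*(-3) = -18)
n(p) = -18 + p^(3/2) (n(p) = p*√p - 18 = p^(3/2) - 18 = -18 + p^(3/2))
s = 48
n(5)*s + M = (-18 + 5^(3/2))*48 + 42 = (-18 + 5*√5)*48 + 42 = (-864 + 240*√5) + 42 = -822 + 240*√5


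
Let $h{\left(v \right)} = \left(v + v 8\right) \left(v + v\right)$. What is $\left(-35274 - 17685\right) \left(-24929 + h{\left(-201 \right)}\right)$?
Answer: $-37192523151$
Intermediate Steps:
$h{\left(v \right)} = 18 v^{2}$ ($h{\left(v \right)} = \left(v + 8 v\right) 2 v = 9 v 2 v = 18 v^{2}$)
$\left(-35274 - 17685\right) \left(-24929 + h{\left(-201 \right)}\right) = \left(-35274 - 17685\right) \left(-24929 + 18 \left(-201\right)^{2}\right) = - 52959 \left(-24929 + 18 \cdot 40401\right) = - 52959 \left(-24929 + 727218\right) = \left(-52959\right) 702289 = -37192523151$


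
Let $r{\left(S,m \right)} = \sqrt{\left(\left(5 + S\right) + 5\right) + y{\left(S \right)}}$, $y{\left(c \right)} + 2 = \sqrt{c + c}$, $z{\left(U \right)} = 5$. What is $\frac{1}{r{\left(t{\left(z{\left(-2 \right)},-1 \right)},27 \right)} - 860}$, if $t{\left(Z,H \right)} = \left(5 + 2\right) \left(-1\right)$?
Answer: $- \frac{1}{860 - \sqrt{1 + i \sqrt{14}}} \approx -0.0011649 - 1.6264 \cdot 10^{-6} i$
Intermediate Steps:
$t{\left(Z,H \right)} = -7$ ($t{\left(Z,H \right)} = 7 \left(-1\right) = -7$)
$y{\left(c \right)} = -2 + \sqrt{2} \sqrt{c}$ ($y{\left(c \right)} = -2 + \sqrt{c + c} = -2 + \sqrt{2 c} = -2 + \sqrt{2} \sqrt{c}$)
$r{\left(S,m \right)} = \sqrt{8 + S + \sqrt{2} \sqrt{S}}$ ($r{\left(S,m \right)} = \sqrt{\left(\left(5 + S\right) + 5\right) + \left(-2 + \sqrt{2} \sqrt{S}\right)} = \sqrt{\left(10 + S\right) + \left(-2 + \sqrt{2} \sqrt{S}\right)} = \sqrt{8 + S + \sqrt{2} \sqrt{S}}$)
$\frac{1}{r{\left(t{\left(z{\left(-2 \right)},-1 \right)},27 \right)} - 860} = \frac{1}{\sqrt{8 - 7 + \sqrt{2} \sqrt{-7}} - 860} = \frac{1}{\sqrt{8 - 7 + \sqrt{2} i \sqrt{7}} - 860} = \frac{1}{\sqrt{8 - 7 + i \sqrt{14}} - 860} = \frac{1}{\sqrt{1 + i \sqrt{14}} - 860} = \frac{1}{-860 + \sqrt{1 + i \sqrt{14}}}$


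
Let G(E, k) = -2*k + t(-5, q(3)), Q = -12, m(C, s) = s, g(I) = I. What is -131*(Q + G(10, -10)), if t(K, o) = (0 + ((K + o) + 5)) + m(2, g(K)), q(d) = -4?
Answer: 131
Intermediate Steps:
t(K, o) = 5 + o + 2*K (t(K, o) = (0 + ((K + o) + 5)) + K = (0 + (5 + K + o)) + K = (5 + K + o) + K = 5 + o + 2*K)
G(E, k) = -9 - 2*k (G(E, k) = -2*k + (5 - 4 + 2*(-5)) = -2*k + (5 - 4 - 10) = -2*k - 9 = -9 - 2*k)
-131*(Q + G(10, -10)) = -131*(-12 + (-9 - 2*(-10))) = -131*(-12 + (-9 + 20)) = -131*(-12 + 11) = -131*(-1) = 131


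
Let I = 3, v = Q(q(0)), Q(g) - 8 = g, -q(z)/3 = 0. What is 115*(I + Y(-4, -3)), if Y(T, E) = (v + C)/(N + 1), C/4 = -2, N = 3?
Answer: 345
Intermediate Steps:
q(z) = 0 (q(z) = -3*0 = 0)
Q(g) = 8 + g
v = 8 (v = 8 + 0 = 8)
C = -8 (C = 4*(-2) = -8)
Y(T, E) = 0 (Y(T, E) = (8 - 8)/(3 + 1) = 0/4 = 0*(1/4) = 0)
115*(I + Y(-4, -3)) = 115*(3 + 0) = 115*3 = 345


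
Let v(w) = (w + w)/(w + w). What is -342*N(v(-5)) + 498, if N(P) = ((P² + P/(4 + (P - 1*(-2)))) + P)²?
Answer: -52548/49 ≈ -1072.4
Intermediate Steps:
v(w) = 1 (v(w) = (2*w)/((2*w)) = (2*w)*(1/(2*w)) = 1)
N(P) = (P + P² + P/(6 + P))² (N(P) = ((P² + P/(4 + (P + 2))) + P)² = ((P² + P/(4 + (2 + P))) + P)² = ((P² + P/(6 + P)) + P)² = (P + P² + P/(6 + P))²)
-342*N(v(-5)) + 498 = -342*1²*(7 + 1² + 7*1)²/(6 + 1)² + 498 = -342*(7 + 1 + 7)²/7² + 498 = -342*15²/49 + 498 = -342*225/49 + 498 = -76950/49 + 498 = -52548/49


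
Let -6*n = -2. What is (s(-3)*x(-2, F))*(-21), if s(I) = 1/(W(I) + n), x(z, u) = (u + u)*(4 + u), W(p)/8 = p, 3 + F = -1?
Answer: 0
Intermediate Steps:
F = -4 (F = -3 - 1 = -4)
W(p) = 8*p
n = ⅓ (n = -⅙*(-2) = ⅓ ≈ 0.33333)
x(z, u) = 2*u*(4 + u) (x(z, u) = (2*u)*(4 + u) = 2*u*(4 + u))
s(I) = 1/(⅓ + 8*I) (s(I) = 1/(8*I + ⅓) = 1/(⅓ + 8*I))
(s(-3)*x(-2, F))*(-21) = ((3/(1 + 24*(-3)))*(2*(-4)*(4 - 4)))*(-21) = ((3/(1 - 72))*(2*(-4)*0))*(-21) = ((3/(-71))*0)*(-21) = ((3*(-1/71))*0)*(-21) = -3/71*0*(-21) = 0*(-21) = 0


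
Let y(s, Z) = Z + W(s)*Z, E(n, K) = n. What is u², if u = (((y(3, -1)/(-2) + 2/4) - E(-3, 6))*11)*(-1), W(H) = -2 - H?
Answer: 1089/4 ≈ 272.25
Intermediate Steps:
y(s, Z) = Z + Z*(-2 - s) (y(s, Z) = Z + (-2 - s)*Z = Z + Z*(-2 - s))
u = -33/2 (u = (((-1*(-1)*(1 + 3)/(-2) + 2/4) - 1*(-3))*11)*(-1) = (((-1*(-1)*4*(-½) + 2*(¼)) + 3)*11)*(-1) = (((4*(-½) + ½) + 3)*11)*(-1) = (((-2 + ½) + 3)*11)*(-1) = ((-3/2 + 3)*11)*(-1) = ((3/2)*11)*(-1) = (33/2)*(-1) = -33/2 ≈ -16.500)
u² = (-33/2)² = 1089/4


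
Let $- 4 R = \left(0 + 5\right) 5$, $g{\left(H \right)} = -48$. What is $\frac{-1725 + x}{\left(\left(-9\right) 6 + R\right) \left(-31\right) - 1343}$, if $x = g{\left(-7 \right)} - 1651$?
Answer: $- \frac{13696}{2099} \approx -6.525$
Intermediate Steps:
$x = -1699$ ($x = -48 - 1651 = -1699$)
$R = - \frac{25}{4}$ ($R = - \frac{\left(0 + 5\right) 5}{4} = - \frac{5 \cdot 5}{4} = \left(- \frac{1}{4}\right) 25 = - \frac{25}{4} \approx -6.25$)
$\frac{-1725 + x}{\left(\left(-9\right) 6 + R\right) \left(-31\right) - 1343} = \frac{-1725 - 1699}{\left(\left(-9\right) 6 - \frac{25}{4}\right) \left(-31\right) - 1343} = - \frac{3424}{\left(-54 - \frac{25}{4}\right) \left(-31\right) - 1343} = - \frac{3424}{\left(- \frac{241}{4}\right) \left(-31\right) - 1343} = - \frac{3424}{\frac{7471}{4} - 1343} = - \frac{3424}{\frac{2099}{4}} = \left(-3424\right) \frac{4}{2099} = - \frac{13696}{2099}$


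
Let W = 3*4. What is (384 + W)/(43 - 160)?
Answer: -44/13 ≈ -3.3846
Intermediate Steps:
W = 12
(384 + W)/(43 - 160) = (384 + 12)/(43 - 160) = 396/(-117) = 396*(-1/117) = -44/13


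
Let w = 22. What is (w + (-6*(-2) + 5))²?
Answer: 1521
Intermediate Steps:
(w + (-6*(-2) + 5))² = (22 + (-6*(-2) + 5))² = (22 + (12 + 5))² = (22 + 17)² = 39² = 1521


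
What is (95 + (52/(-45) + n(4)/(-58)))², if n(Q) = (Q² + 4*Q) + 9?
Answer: 59092261921/6812100 ≈ 8674.6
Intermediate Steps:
n(Q) = 9 + Q² + 4*Q
(95 + (52/(-45) + n(4)/(-58)))² = (95 + (52/(-45) + (9 + 4² + 4*4)/(-58)))² = (95 + (52*(-1/45) + (9 + 16 + 16)*(-1/58)))² = (95 + (-52/45 + 41*(-1/58)))² = (95 + (-52/45 - 41/58))² = (95 - 4861/2610)² = (243089/2610)² = 59092261921/6812100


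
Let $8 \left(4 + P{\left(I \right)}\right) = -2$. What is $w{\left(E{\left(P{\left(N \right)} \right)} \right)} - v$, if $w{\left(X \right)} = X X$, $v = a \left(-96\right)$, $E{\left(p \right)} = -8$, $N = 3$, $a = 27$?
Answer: $2656$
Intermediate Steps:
$P{\left(I \right)} = - \frac{17}{4}$ ($P{\left(I \right)} = -4 + \frac{1}{8} \left(-2\right) = -4 - \frac{1}{4} = - \frac{17}{4}$)
$v = -2592$ ($v = 27 \left(-96\right) = -2592$)
$w{\left(X \right)} = X^{2}$
$w{\left(E{\left(P{\left(N \right)} \right)} \right)} - v = \left(-8\right)^{2} - -2592 = 64 + 2592 = 2656$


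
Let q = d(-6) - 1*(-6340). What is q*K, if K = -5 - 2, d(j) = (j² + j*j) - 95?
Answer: -44219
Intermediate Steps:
d(j) = -95 + 2*j² (d(j) = (j² + j²) - 95 = 2*j² - 95 = -95 + 2*j²)
K = -7
q = 6317 (q = (-95 + 2*(-6)²) - 1*(-6340) = (-95 + 2*36) + 6340 = (-95 + 72) + 6340 = -23 + 6340 = 6317)
q*K = 6317*(-7) = -44219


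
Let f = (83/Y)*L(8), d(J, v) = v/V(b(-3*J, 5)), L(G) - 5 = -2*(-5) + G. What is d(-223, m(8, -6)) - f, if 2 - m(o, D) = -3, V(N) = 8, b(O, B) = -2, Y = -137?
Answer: 15957/1096 ≈ 14.559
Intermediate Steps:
m(o, D) = 5 (m(o, D) = 2 - 1*(-3) = 2 + 3 = 5)
L(G) = 15 + G (L(G) = 5 + (-2*(-5) + G) = 5 + (10 + G) = 15 + G)
d(J, v) = v/8
f = -1909/137 (f = (83/(-137))*(15 + 8) = (83*(-1/137))*23 = -83/137*23 = -1909/137 ≈ -13.934)
d(-223, m(8, -6)) - f = (⅛)*5 - 1*(-1909/137) = 5/8 + 1909/137 = 15957/1096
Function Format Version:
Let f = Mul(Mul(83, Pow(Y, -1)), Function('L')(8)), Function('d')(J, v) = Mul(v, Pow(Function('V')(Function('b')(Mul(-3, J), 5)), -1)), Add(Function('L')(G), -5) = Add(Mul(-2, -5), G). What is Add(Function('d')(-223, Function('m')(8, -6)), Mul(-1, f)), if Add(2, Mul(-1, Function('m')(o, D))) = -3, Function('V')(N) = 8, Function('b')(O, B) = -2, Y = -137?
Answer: Rational(15957, 1096) ≈ 14.559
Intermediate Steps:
Function('m')(o, D) = 5 (Function('m')(o, D) = Add(2, Mul(-1, -3)) = Add(2, 3) = 5)
Function('L')(G) = Add(15, G) (Function('L')(G) = Add(5, Add(Mul(-2, -5), G)) = Add(5, Add(10, G)) = Add(15, G))
Function('d')(J, v) = Mul(Rational(1, 8), v) (Function('d')(J, v) = Mul(v, Pow(8, -1)) = Mul(v, Rational(1, 8)) = Mul(Rational(1, 8), v))
f = Rational(-1909, 137) (f = Mul(Mul(83, Pow(-137, -1)), Add(15, 8)) = Mul(Mul(83, Rational(-1, 137)), 23) = Mul(Rational(-83, 137), 23) = Rational(-1909, 137) ≈ -13.934)
Add(Function('d')(-223, Function('m')(8, -6)), Mul(-1, f)) = Add(Mul(Rational(1, 8), 5), Mul(-1, Rational(-1909, 137))) = Add(Rational(5, 8), Rational(1909, 137)) = Rational(15957, 1096)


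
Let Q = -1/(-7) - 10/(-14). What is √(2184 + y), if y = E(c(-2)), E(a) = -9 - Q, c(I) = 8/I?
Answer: 3*√11837/7 ≈ 46.628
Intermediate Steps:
Q = 6/7 (Q = -1*(-⅐) - 10*(-1/14) = ⅐ + 5/7 = 6/7 ≈ 0.85714)
E(a) = -69/7 (E(a) = -9 - 1*6/7 = -9 - 6/7 = -69/7)
y = -69/7 ≈ -9.8571
√(2184 + y) = √(2184 - 69/7) = √(15219/7) = 3*√11837/7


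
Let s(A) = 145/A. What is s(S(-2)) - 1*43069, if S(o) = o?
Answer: -86283/2 ≈ -43142.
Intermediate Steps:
s(S(-2)) - 1*43069 = 145/(-2) - 1*43069 = 145*(-1/2) - 43069 = -145/2 - 43069 = -86283/2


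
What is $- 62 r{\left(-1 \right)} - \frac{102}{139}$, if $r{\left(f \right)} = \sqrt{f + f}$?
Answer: $- \frac{102}{139} - 62 i \sqrt{2} \approx -0.73381 - 87.681 i$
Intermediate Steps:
$r{\left(f \right)} = \sqrt{2} \sqrt{f}$ ($r{\left(f \right)} = \sqrt{2 f} = \sqrt{2} \sqrt{f}$)
$- 62 r{\left(-1 \right)} - \frac{102}{139} = - 62 \sqrt{2} \sqrt{-1} - \frac{102}{139} = - 62 \sqrt{2} i - \frac{102}{139} = - 62 i \sqrt{2} - \frac{102}{139} = - \frac{102}{139} - 62 i \sqrt{2}$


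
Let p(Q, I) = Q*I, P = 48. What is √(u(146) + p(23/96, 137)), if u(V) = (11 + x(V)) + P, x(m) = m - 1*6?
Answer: √133530/24 ≈ 15.226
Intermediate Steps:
x(m) = -6 + m (x(m) = m - 6 = -6 + m)
u(V) = 53 + V (u(V) = (11 + (-6 + V)) + 48 = (5 + V) + 48 = 53 + V)
p(Q, I) = I*Q
√(u(146) + p(23/96, 137)) = √((53 + 146) + 137*(23/96)) = √(199 + 137*(23*(1/96))) = √(199 + 137*(23/96)) = √(199 + 3151/96) = √(22255/96) = √133530/24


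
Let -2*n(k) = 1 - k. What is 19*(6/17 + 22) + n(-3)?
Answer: 7186/17 ≈ 422.71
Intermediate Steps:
n(k) = -½ + k/2 (n(k) = -(1 - k)/2 = -½ + k/2)
19*(6/17 + 22) + n(-3) = 19*(6/17 + 22) + (-½ + (½)*(-3)) = 19*(6*(1/17) + 22) + (-½ - 3/2) = 19*(6/17 + 22) - 2 = 19*(380/17) - 2 = 7220/17 - 2 = 7186/17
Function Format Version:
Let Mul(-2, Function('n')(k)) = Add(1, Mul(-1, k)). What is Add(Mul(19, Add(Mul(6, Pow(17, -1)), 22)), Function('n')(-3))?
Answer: Rational(7186, 17) ≈ 422.71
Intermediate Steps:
Function('n')(k) = Add(Rational(-1, 2), Mul(Rational(1, 2), k)) (Function('n')(k) = Mul(Rational(-1, 2), Add(1, Mul(-1, k))) = Add(Rational(-1, 2), Mul(Rational(1, 2), k)))
Add(Mul(19, Add(Mul(6, Pow(17, -1)), 22)), Function('n')(-3)) = Add(Mul(19, Add(Mul(6, Pow(17, -1)), 22)), Add(Rational(-1, 2), Mul(Rational(1, 2), -3))) = Add(Mul(19, Add(Mul(6, Rational(1, 17)), 22)), Add(Rational(-1, 2), Rational(-3, 2))) = Add(Mul(19, Add(Rational(6, 17), 22)), -2) = Add(Mul(19, Rational(380, 17)), -2) = Add(Rational(7220, 17), -2) = Rational(7186, 17)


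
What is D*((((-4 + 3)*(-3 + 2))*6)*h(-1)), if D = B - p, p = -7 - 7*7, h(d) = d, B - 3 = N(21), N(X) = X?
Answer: -480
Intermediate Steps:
B = 24 (B = 3 + 21 = 24)
p = -56 (p = -7 - 49 = -56)
D = 80 (D = 24 - 1*(-56) = 24 + 56 = 80)
D*((((-4 + 3)*(-3 + 2))*6)*h(-1)) = 80*((((-4 + 3)*(-3 + 2))*6)*(-1)) = 80*((-1*(-1)*6)*(-1)) = 80*((1*6)*(-1)) = 80*(6*(-1)) = 80*(-6) = -480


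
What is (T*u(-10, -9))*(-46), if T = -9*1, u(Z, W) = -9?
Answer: -3726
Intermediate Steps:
T = -9
(T*u(-10, -9))*(-46) = -9*(-9)*(-46) = 81*(-46) = -3726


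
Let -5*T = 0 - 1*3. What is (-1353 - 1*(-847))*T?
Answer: -1518/5 ≈ -303.60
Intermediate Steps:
T = ⅗ (T = -(0 - 1*3)/5 = -(0 - 3)/5 = -⅕*(-3) = ⅗ ≈ 0.60000)
(-1353 - 1*(-847))*T = (-1353 - 1*(-847))*(⅗) = (-1353 + 847)*(⅗) = -506*⅗ = -1518/5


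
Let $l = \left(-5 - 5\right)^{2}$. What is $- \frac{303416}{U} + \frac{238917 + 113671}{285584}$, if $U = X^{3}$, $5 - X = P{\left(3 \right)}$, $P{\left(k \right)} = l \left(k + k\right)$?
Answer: $\frac{1093492734433}{884658911500} \approx 1.2361$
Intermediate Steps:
$l = 100$ ($l = \left(-10\right)^{2} = 100$)
$P{\left(k \right)} = 200 k$ ($P{\left(k \right)} = 100 \left(k + k\right) = 100 \cdot 2 k = 200 k$)
$X = -595$ ($X = 5 - 200 \cdot 3 = 5 - 600 = -595$)
$U = -210644875$ ($U = \left(-595\right)^{3} = -210644875$)
$- \frac{303416}{U} + \frac{238917 + 113671}{285584} = - \frac{303416}{-210644875} + \frac{238917 + 113671}{285584} = \left(-303416\right) \left(- \frac{1}{210644875}\right) + 352588 \cdot \frac{1}{285584} = \frac{17848}{12390875} + \frac{88147}{71396} = \frac{1093492734433}{884658911500}$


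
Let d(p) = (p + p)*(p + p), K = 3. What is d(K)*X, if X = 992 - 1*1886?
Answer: -32184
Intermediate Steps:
X = -894 (X = 992 - 1886 = -894)
d(p) = 4*p² (d(p) = (2*p)*(2*p) = 4*p²)
d(K)*X = (4*3²)*(-894) = (4*9)*(-894) = 36*(-894) = -32184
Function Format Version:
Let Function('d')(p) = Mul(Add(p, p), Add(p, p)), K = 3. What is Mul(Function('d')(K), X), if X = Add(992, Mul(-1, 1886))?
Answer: -32184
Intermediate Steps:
X = -894 (X = Add(992, -1886) = -894)
Function('d')(p) = Mul(4, Pow(p, 2)) (Function('d')(p) = Mul(Mul(2, p), Mul(2, p)) = Mul(4, Pow(p, 2)))
Mul(Function('d')(K), X) = Mul(Mul(4, Pow(3, 2)), -894) = Mul(Mul(4, 9), -894) = Mul(36, -894) = -32184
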